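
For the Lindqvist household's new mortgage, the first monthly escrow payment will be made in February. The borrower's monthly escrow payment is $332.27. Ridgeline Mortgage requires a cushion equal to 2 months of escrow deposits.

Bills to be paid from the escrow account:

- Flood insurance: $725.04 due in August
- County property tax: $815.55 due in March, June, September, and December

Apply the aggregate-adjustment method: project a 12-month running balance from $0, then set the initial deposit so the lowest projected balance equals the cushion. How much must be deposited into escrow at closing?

Cushion = 2 × $332.27 = $664.54
Trial balance (start $0, +$332.27 each month, − disbursements):
  Feb: +$332.27 → $332.27
  Mar: +$332.27 − $815.55 → -$151.01
  Apr: +$332.27 → $181.26
  May: +$332.27 → $513.53
  Jun: +$332.27 − $815.55 → $30.25
  Jul: +$332.27 → $362.52
  Aug: +$332.27 − $725.04 → -$30.25
  Sep: +$332.27 − $815.55 → -$513.53
  Oct: +$332.27 → -$181.26
  Nov: +$332.27 → $151.01
  Dec: +$332.27 − $815.55 → -$332.27
  Jan: +$332.27 → $0.00
Lowest trial balance = -$513.53 (Sep)
Initial deposit = cushion − low point = $664.54 − (-$513.53) = $1,178.07

$1,178.07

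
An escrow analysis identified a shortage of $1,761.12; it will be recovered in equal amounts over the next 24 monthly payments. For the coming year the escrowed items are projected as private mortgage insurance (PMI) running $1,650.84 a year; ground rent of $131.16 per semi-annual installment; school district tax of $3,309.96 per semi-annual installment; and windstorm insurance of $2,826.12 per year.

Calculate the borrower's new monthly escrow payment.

Private mortgage insurance (PMI): $1,650.84
Ground rent: $131.16 × 2 = $262.32
School district tax: $3,309.96 × 2 = $6,619.92
Windstorm insurance: $2,826.12
Annual escrow total = $11,359.20
Per month = $11,359.20 / 12 = $946.60
Monthly shortage recovery: $1,761.12 / 24 = $73.38
New monthly escrow = $946.60 + $73.38 = $1,019.98

$1,019.98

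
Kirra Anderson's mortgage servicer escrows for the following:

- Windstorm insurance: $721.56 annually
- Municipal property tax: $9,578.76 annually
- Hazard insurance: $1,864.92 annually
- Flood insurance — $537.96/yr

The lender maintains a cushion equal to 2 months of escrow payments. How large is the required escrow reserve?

$2,117.20

Windstorm insurance = $721.56/yr
Municipal property tax = $9,578.76/yr
Hazard insurance = $1,864.92/yr
Flood insurance = $537.96/yr
Yearly total = $12,703.20
Monthly escrow = $12,703.20 / 12 = $1,058.60
Required cushion = 2 × $1,058.60 = $2,117.20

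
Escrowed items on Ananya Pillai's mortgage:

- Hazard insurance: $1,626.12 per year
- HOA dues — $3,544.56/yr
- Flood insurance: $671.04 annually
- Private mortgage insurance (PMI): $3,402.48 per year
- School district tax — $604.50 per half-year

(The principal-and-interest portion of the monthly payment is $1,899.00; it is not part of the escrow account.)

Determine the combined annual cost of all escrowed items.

Hazard insurance = $1,626.12 annually
HOA dues = $3,544.56 annually
Flood insurance = $671.04 annually
Private mortgage insurance (PMI) = $3,402.48 annually
School district tax = $604.50 × 2 = $1,209.00 annually
Total annual escrow = $10,453.20

$10,453.20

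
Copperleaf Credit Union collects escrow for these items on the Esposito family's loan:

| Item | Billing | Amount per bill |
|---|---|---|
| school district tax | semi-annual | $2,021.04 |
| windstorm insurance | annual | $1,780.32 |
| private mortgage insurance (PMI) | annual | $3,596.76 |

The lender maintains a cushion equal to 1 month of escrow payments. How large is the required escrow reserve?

$784.93

School district tax — $2,021.04 × 2 = $4,042.08
Windstorm insurance — $1,780.32
Private mortgage insurance (PMI) — $3,596.76
Yearly total = $4,042.08 + $1,780.32 + $3,596.76 = $9,419.16
Monthly escrow = $9,419.16 ÷ 12 = $784.93
Reserve = 1 × $784.93 = $784.93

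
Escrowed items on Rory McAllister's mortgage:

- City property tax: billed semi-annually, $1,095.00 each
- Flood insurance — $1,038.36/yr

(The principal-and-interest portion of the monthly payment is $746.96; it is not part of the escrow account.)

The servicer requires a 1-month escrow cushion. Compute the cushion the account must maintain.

City property tax — $1,095.00 × 2 = $2,190.00 annually
Flood insurance — $1,038.36 annually
Combined annual = $3,228.36
Base monthly escrow = $3,228.36 / 12 = $269.03
Cushion = 1 × $269.03 = $269.03

$269.03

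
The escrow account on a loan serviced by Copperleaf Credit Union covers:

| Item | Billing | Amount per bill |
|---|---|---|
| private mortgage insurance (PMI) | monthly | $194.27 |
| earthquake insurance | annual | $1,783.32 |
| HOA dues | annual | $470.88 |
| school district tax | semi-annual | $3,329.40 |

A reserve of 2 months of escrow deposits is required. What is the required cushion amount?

Private mortgage insurance (PMI): $194.27 × 12 = $2,331.24 annually
Earthquake insurance: $1,783.32 annually
HOA dues: $470.88 annually
School district tax: $3,329.40 × 2 = $6,658.80 annually
Total annual escrow = $2,331.24 + $1,783.32 + $470.88 + $6,658.80 = $11,244.24
Monthly = $11,244.24 ÷ 12 = $937.02
Required cushion = 2 × $937.02 = $1,874.04

$1,874.04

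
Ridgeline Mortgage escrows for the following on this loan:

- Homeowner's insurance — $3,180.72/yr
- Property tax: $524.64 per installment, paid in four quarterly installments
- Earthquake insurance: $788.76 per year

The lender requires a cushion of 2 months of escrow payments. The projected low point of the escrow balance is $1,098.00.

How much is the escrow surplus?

$86.66

Homeowner's insurance — $3,180.72 per year
Property tax — $524.64 × 4 = $2,098.56 per year
Earthquake insurance — $788.76 per year
Combined annual = $6,068.04
Monthly escrow = $6,068.04 ÷ 12 = $505.67
Required cushion = 2 × $505.67 = $1,011.34
Surplus = $1,098.00 − $1,011.34 = $86.66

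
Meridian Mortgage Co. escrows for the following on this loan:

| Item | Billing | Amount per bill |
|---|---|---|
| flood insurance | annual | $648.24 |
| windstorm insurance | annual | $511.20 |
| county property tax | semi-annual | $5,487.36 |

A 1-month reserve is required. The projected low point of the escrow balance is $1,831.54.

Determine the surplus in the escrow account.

$820.36

Flood insurance — $648.24 per year
Windstorm insurance — $511.20 per year
County property tax — $5,487.36 × 2 = $10,974.72 per year
Yearly total = $12,134.16
Per month = $12,134.16 / 12 = $1,011.18
Required cushion = 1 × $1,011.18 = $1,011.18
Surplus = $1,831.54 − $1,011.18 = $820.36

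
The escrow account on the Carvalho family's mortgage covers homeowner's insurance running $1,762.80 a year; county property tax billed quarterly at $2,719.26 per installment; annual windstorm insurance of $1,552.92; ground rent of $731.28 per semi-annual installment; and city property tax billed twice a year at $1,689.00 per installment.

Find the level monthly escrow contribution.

$1,586.11

Homeowner's insurance = $1,762.80 per year
County property tax = $2,719.26 × 4 = $10,877.04 per year
Windstorm insurance = $1,552.92 per year
Ground rent = $731.28 × 2 = $1,462.56 per year
City property tax = $1,689.00 × 2 = $3,378.00 per year
Annual escrow total = $19,033.32
Monthly escrow = $19,033.32 / 12 = $1,586.11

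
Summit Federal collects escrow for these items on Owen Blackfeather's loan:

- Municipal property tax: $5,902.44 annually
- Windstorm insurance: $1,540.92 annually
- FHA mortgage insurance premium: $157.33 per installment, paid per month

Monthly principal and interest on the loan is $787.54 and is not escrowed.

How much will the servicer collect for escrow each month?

Municipal property tax — $5,902.44 annually
Windstorm insurance — $1,540.92 annually
FHA mortgage insurance premium — $157.33 × 12 = $1,887.96 annually
Combined annual = $5,902.44 + $1,540.92 + $1,887.96 = $9,331.32
Monthly = $9,331.32 ÷ 12 = $777.61

$777.61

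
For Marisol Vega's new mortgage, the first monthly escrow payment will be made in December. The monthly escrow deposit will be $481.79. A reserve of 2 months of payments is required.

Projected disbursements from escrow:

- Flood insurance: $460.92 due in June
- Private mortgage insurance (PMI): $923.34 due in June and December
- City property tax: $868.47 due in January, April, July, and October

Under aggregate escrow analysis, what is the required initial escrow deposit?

Cushion = 2 × $481.79 = $963.58
Trial balance (start $0, +$481.79 each month, − disbursements):
  Dec: +$481.79 − $923.34 → -$441.55
  Jan: +$481.79 − $868.47 → -$828.23
  Feb: +$481.79 → -$346.44
  Mar: +$481.79 → $135.35
  Apr: +$481.79 − $868.47 → -$251.33
  May: +$481.79 → $230.46
  Jun: +$481.79 − $1,384.26 → -$672.01
  Jul: +$481.79 − $868.47 → -$1,058.69
  Aug: +$481.79 → -$576.90
  Sep: +$481.79 → -$95.11
  Oct: +$481.79 − $868.47 → -$481.79
  Nov: +$481.79 → $0.00
Lowest trial balance = -$1,058.69 (Jul)
Initial deposit = cushion − low point = $963.58 − (-$1,058.69) = $2,022.27

$2,022.27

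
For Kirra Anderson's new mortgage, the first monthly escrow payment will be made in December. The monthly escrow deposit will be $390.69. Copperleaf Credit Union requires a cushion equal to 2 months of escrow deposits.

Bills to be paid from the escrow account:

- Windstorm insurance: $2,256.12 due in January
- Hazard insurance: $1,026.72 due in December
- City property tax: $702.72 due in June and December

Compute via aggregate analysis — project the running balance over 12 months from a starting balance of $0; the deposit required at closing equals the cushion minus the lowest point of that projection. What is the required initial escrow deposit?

$3,985.56

Cushion = 2 × $390.69 = $781.38
Trial balance (start $0, +$390.69 each month, − disbursements):
  Dec: +$390.69 − $1,729.44 → -$1,338.75
  Jan: +$390.69 − $2,256.12 → -$3,204.18
  Feb: +$390.69 → -$2,813.49
  Mar: +$390.69 → -$2,422.80
  Apr: +$390.69 → -$2,032.11
  May: +$390.69 → -$1,641.42
  Jun: +$390.69 − $702.72 → -$1,953.45
  Jul: +$390.69 → -$1,562.76
  Aug: +$390.69 → -$1,172.07
  Sep: +$390.69 → -$781.38
  Oct: +$390.69 → -$390.69
  Nov: +$390.69 → $0.00
Lowest trial balance = -$3,204.18 (Jan)
Initial deposit = cushion − low point = $781.38 − (-$3,204.18) = $3,985.56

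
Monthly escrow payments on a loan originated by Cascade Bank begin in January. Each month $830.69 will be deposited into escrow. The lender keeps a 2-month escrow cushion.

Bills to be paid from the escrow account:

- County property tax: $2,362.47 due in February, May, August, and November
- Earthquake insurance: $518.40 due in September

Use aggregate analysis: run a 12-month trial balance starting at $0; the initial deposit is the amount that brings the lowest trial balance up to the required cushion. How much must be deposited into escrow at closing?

$2,492.07

Cushion = 2 × $830.69 = $1,661.38
Trial balance (start $0, +$830.69 each month, − disbursements):
  Jan: +$830.69 → $830.69
  Feb: +$830.69 − $2,362.47 → -$701.09
  Mar: +$830.69 → $129.60
  Apr: +$830.69 → $960.29
  May: +$830.69 − $2,362.47 → -$571.49
  Jun: +$830.69 → $259.20
  Jul: +$830.69 → $1,089.89
  Aug: +$830.69 − $2,362.47 → -$441.89
  Sep: +$830.69 − $518.40 → -$129.60
  Oct: +$830.69 → $701.09
  Nov: +$830.69 − $2,362.47 → -$830.69
  Dec: +$830.69 → $0.00
Lowest trial balance = -$830.69 (Nov)
Initial deposit = cushion − low point = $1,661.38 − (-$830.69) = $2,492.07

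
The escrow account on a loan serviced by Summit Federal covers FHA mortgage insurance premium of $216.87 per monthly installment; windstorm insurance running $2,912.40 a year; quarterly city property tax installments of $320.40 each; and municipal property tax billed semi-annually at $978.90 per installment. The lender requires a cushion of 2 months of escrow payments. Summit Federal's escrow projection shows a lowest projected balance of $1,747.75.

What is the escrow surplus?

$288.71

FHA mortgage insurance premium = $216.87 × 12 = $2,602.44 annually
Windstorm insurance = $2,912.40 annually
City property tax = $320.40 × 4 = $1,281.60 annually
Municipal property tax = $978.90 × 2 = $1,957.80 annually
Combined annual = $2,602.44 + $2,912.40 + $1,281.60 + $1,957.80 = $8,754.24
Monthly = $8,754.24 / 12 = $729.52
Cushion = 2 × $729.52 = $1,459.04
Surplus = $1,747.75 − $1,459.04 = $288.71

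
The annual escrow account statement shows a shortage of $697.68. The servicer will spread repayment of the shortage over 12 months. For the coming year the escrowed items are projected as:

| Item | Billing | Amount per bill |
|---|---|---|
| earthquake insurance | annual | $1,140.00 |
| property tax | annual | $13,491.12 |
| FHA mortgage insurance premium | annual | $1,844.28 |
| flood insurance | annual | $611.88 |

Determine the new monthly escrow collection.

Earthquake insurance: $1,140.00
Property tax: $13,491.12
FHA mortgage insurance premium: $1,844.28
Flood insurance: $611.88
Total annual escrow = $17,087.28
Monthly = $17,087.28 ÷ 12 = $1,423.94
Shortage per month = $697.68 ÷ 12 = $58.14
Adjusted monthly = $1,423.94 + $58.14 = $1,482.08

$1,482.08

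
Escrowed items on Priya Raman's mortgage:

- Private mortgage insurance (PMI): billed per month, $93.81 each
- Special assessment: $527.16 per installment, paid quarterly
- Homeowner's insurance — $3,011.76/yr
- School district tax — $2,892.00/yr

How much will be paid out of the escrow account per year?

$9,138.12

Private mortgage insurance (PMI) = $93.81 × 12 = $1,125.72/yr
Special assessment = $527.16 × 4 = $2,108.64/yr
Homeowner's insurance = $3,011.76/yr
School district tax = $2,892.00/yr
Annual escrow total = $1,125.72 + $2,108.64 + $3,011.76 + $2,892.00 = $9,138.12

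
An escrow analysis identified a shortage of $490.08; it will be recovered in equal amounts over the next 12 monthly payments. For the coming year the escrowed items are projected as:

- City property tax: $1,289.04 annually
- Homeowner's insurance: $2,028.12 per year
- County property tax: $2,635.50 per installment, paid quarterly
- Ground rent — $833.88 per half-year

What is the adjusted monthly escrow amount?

City property tax = $1,289.04/yr
Homeowner's insurance = $2,028.12/yr
County property tax = $2,635.50 × 4 = $10,542.00/yr
Ground rent = $833.88 × 2 = $1,667.76/yr
Annual escrow total = $15,526.92
Per month = $15,526.92 ÷ 12 = $1,293.91
Shortage per month = $490.08 ÷ 12 = $40.84
New monthly escrow = $1,293.91 + $40.84 = $1,334.75

$1,334.75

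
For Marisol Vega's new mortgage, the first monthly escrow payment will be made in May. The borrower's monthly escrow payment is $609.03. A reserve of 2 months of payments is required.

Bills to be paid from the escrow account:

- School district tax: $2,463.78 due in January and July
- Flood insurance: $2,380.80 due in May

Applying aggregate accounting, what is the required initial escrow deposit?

Cushion = 2 × $609.03 = $1,218.06
Trial balance (start $0, +$609.03 each month, − disbursements):
  May: +$609.03 − $2,380.80 → -$1,771.77
  Jun: +$609.03 → -$1,162.74
  Jul: +$609.03 − $2,463.78 → -$3,017.49
  Aug: +$609.03 → -$2,408.46
  Sep: +$609.03 → -$1,799.43
  Oct: +$609.03 → -$1,190.40
  Nov: +$609.03 → -$581.37
  Dec: +$609.03 → $27.66
  Jan: +$609.03 − $2,463.78 → -$1,827.09
  Feb: +$609.03 → -$1,218.06
  Mar: +$609.03 → -$609.03
  Apr: +$609.03 → $0.00
Lowest trial balance = -$3,017.49 (Jul)
Initial deposit = cushion − low point = $1,218.06 − (-$3,017.49) = $4,235.55

$4,235.55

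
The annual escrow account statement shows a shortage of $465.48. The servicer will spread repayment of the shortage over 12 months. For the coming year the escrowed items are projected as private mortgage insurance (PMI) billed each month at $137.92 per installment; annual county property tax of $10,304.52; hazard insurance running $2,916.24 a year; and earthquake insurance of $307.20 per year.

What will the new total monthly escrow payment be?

$1,304.04

Private mortgage insurance (PMI): $137.92 × 12 = $1,655.04/yr
County property tax: $10,304.52/yr
Hazard insurance: $2,916.24/yr
Earthquake insurance: $307.20/yr
Yearly total = $1,655.04 + $10,304.52 + $2,916.24 + $307.20 = $15,183.00
Monthly escrow = $15,183.00 ÷ 12 = $1,265.25
Shortage per month = $465.48 / 12 = $38.79
New monthly escrow = $1,265.25 + $38.79 = $1,304.04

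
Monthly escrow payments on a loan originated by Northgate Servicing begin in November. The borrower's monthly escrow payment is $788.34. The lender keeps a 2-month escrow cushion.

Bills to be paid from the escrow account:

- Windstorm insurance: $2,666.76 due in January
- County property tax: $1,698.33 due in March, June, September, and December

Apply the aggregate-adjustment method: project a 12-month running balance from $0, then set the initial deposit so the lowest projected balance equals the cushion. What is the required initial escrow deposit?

$3,698.40

Cushion = 2 × $788.34 = $1,576.68
Trial balance (start $0, +$788.34 each month, − disbursements):
  Nov: +$788.34 → $788.34
  Dec: +$788.34 − $1,698.33 → -$121.65
  Jan: +$788.34 − $2,666.76 → -$2,000.07
  Feb: +$788.34 → -$1,211.73
  Mar: +$788.34 − $1,698.33 → -$2,121.72
  Apr: +$788.34 → -$1,333.38
  May: +$788.34 → -$545.04
  Jun: +$788.34 − $1,698.33 → -$1,455.03
  Jul: +$788.34 → -$666.69
  Aug: +$788.34 → $121.65
  Sep: +$788.34 − $1,698.33 → -$788.34
  Oct: +$788.34 → $0.00
Lowest trial balance = -$2,121.72 (Mar)
Initial deposit = cushion − low point = $1,576.68 − (-$2,121.72) = $3,698.40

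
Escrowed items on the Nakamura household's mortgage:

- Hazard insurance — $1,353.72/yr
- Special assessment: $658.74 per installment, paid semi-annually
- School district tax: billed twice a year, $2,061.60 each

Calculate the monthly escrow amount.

$566.20

Hazard insurance = $1,353.72 annually
Special assessment = $658.74 × 2 = $1,317.48 annually
School district tax = $2,061.60 × 2 = $4,123.20 annually
Total annual escrow = $6,794.40
Monthly escrow = $6,794.40 / 12 = $566.20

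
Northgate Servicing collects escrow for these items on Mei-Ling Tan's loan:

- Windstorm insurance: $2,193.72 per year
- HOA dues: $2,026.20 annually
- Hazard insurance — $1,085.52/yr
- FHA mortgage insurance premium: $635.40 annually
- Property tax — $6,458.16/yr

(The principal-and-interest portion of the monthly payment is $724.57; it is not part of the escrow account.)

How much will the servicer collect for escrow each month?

Windstorm insurance = $2,193.72 annually
HOA dues = $2,026.20 annually
Hazard insurance = $1,085.52 annually
FHA mortgage insurance premium = $635.40 annually
Property tax = $6,458.16 annually
Total per year = $2,193.72 + $2,026.20 + $1,085.52 + $635.40 + $6,458.16 = $12,399.00
Monthly escrow = $12,399.00 / 12 = $1,033.25

$1,033.25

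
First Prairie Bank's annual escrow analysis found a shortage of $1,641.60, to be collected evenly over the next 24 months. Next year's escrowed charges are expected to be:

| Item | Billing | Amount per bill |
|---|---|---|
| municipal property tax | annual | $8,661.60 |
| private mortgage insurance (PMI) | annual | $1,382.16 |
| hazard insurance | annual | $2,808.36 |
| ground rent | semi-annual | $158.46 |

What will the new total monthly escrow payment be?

$1,165.82

Municipal property tax = $8,661.60 annually
Private mortgage insurance (PMI) = $1,382.16 annually
Hazard insurance = $2,808.36 annually
Ground rent = $158.46 × 2 = $316.92 annually
Total annual escrow = $13,169.04
Base monthly escrow = $13,169.04 / 12 = $1,097.42
Monthly shortage recovery: $1,641.60 / 24 = $68.40
Adjusted monthly = $1,097.42 + $68.40 = $1,165.82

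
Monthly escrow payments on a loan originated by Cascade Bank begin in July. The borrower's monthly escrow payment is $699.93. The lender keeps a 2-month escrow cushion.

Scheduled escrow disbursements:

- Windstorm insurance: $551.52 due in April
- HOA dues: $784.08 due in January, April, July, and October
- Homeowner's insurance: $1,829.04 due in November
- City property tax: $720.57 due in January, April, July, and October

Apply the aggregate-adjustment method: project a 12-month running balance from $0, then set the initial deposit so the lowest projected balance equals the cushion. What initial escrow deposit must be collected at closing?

Cushion = 2 × $699.93 = $1,399.86
Trial balance (start $0, +$699.93 each month, − disbursements):
  Jul: +$699.93 − $1,504.65 → -$804.72
  Aug: +$699.93 → -$104.79
  Sep: +$699.93 → $595.14
  Oct: +$699.93 − $1,504.65 → -$209.58
  Nov: +$699.93 − $1,829.04 → -$1,338.69
  Dec: +$699.93 → -$638.76
  Jan: +$699.93 − $1,504.65 → -$1,443.48
  Feb: +$699.93 → -$743.55
  Mar: +$699.93 → -$43.62
  Apr: +$699.93 − $2,056.17 → -$1,399.86
  May: +$699.93 → -$699.93
  Jun: +$699.93 → $0.00
Lowest trial balance = -$1,443.48 (Jan)
Initial deposit = cushion − low point = $1,399.86 − (-$1,443.48) = $2,843.34

$2,843.34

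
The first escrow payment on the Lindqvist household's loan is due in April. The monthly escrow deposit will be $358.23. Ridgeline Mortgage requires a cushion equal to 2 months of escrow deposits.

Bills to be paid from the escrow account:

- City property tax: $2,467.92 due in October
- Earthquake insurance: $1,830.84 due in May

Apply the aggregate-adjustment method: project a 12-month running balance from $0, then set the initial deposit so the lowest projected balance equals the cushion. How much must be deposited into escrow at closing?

$2,507.61

Cushion = 2 × $358.23 = $716.46
Trial balance (start $0, +$358.23 each month, − disbursements):
  Apr: +$358.23 → $358.23
  May: +$358.23 − $1,830.84 → -$1,114.38
  Jun: +$358.23 → -$756.15
  Jul: +$358.23 → -$397.92
  Aug: +$358.23 → -$39.69
  Sep: +$358.23 → $318.54
  Oct: +$358.23 − $2,467.92 → -$1,791.15
  Nov: +$358.23 → -$1,432.92
  Dec: +$358.23 → -$1,074.69
  Jan: +$358.23 → -$716.46
  Feb: +$358.23 → -$358.23
  Mar: +$358.23 → $0.00
Lowest trial balance = -$1,791.15 (Oct)
Initial deposit = cushion − low point = $716.46 − (-$1,791.15) = $2,507.61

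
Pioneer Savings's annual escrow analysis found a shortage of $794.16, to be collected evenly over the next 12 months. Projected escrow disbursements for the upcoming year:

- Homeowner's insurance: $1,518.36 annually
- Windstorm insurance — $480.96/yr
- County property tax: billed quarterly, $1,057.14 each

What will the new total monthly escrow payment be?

$585.17

Homeowner's insurance: $1,518.36 annually
Windstorm insurance: $480.96 annually
County property tax: $1,057.14 × 4 = $4,228.56 annually
Yearly total = $1,518.36 + $480.96 + $4,228.56 = $6,227.88
Monthly = $6,227.88 / 12 = $518.99
Monthly shortage recovery: $794.16 / 12 = $66.18
New monthly escrow = $518.99 + $66.18 = $585.17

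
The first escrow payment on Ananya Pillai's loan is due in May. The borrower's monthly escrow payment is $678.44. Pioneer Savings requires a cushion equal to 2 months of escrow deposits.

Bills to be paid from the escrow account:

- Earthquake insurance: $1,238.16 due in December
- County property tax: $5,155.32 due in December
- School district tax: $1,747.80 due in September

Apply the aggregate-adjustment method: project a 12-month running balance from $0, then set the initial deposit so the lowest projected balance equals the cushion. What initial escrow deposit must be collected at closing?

Cushion = 2 × $678.44 = $1,356.88
Trial balance (start $0, +$678.44 each month, − disbursements):
  May: +$678.44 → $678.44
  Jun: +$678.44 → $1,356.88
  Jul: +$678.44 → $2,035.32
  Aug: +$678.44 → $2,713.76
  Sep: +$678.44 − $1,747.80 → $1,644.40
  Oct: +$678.44 → $2,322.84
  Nov: +$678.44 → $3,001.28
  Dec: +$678.44 − $6,393.48 → -$2,713.76
  Jan: +$678.44 → -$2,035.32
  Feb: +$678.44 → -$1,356.88
  Mar: +$678.44 → -$678.44
  Apr: +$678.44 → $0.00
Lowest trial balance = -$2,713.76 (Dec)
Initial deposit = cushion − low point = $1,356.88 − (-$2,713.76) = $4,070.64

$4,070.64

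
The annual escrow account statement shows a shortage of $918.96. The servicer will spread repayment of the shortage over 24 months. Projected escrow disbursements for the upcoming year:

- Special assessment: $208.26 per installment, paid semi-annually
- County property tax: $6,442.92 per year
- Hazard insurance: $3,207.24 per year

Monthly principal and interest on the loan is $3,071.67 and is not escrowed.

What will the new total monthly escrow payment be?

$877.18

Special assessment: $208.26 × 2 = $416.52 per year
County property tax: $6,442.92 per year
Hazard insurance: $3,207.24 per year
Total per year = $416.52 + $6,442.92 + $3,207.24 = $10,066.68
Per month = $10,066.68 ÷ 12 = $838.89
Monthly shortage recovery: $918.96 / 24 = $38.29
Adjusted monthly = $838.89 + $38.29 = $877.18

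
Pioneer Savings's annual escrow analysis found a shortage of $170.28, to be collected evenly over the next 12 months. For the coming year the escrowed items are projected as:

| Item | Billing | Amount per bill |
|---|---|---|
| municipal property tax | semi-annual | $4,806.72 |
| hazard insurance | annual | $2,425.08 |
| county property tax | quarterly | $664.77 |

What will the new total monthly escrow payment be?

Municipal property tax = $4,806.72 × 2 = $9,613.44 annually
Hazard insurance = $2,425.08 annually
County property tax = $664.77 × 4 = $2,659.08 annually
Combined annual = $9,613.44 + $2,425.08 + $2,659.08 = $14,697.60
Base monthly escrow = $14,697.60 ÷ 12 = $1,224.80
Shortage per month = $170.28 ÷ 12 = $14.19
New monthly escrow = $1,224.80 + $14.19 = $1,238.99

$1,238.99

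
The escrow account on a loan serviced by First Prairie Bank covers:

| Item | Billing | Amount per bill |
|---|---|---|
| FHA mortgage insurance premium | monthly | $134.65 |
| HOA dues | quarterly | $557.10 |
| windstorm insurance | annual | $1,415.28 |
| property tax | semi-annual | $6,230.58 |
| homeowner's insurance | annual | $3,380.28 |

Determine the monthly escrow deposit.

$1,758.41

FHA mortgage insurance premium: $134.65 × 12 = $1,615.80/yr
HOA dues: $557.10 × 4 = $2,228.40/yr
Windstorm insurance: $1,415.28/yr
Property tax: $6,230.58 × 2 = $12,461.16/yr
Homeowner's insurance: $3,380.28/yr
Annual escrow total = $1,615.80 + $2,228.40 + $1,415.28 + $12,461.16 + $3,380.28 = $21,100.92
Base monthly escrow = $21,100.92 ÷ 12 = $1,758.41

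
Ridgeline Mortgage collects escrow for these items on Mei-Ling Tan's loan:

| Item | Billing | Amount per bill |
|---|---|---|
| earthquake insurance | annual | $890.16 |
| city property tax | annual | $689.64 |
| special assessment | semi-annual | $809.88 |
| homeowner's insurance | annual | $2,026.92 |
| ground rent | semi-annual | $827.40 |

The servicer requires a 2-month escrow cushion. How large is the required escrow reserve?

Earthquake insurance: $890.16 per year
City property tax: $689.64 per year
Special assessment: $809.88 × 2 = $1,619.76 per year
Homeowner's insurance: $2,026.92 per year
Ground rent: $827.40 × 2 = $1,654.80 per year
Annual escrow total = $890.16 + $689.64 + $1,619.76 + $2,026.92 + $1,654.80 = $6,881.28
Base monthly escrow = $6,881.28 / 12 = $573.44
Reserve = 2 × $573.44 = $1,146.88

$1,146.88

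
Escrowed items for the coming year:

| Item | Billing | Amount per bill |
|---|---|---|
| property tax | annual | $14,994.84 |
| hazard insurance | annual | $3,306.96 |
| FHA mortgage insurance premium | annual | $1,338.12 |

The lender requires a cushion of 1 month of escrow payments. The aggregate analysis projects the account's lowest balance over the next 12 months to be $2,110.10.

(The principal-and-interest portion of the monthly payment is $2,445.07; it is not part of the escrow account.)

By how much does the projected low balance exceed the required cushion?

$473.44

Property tax = $14,994.84 per year
Hazard insurance = $3,306.96 per year
FHA mortgage insurance premium = $1,338.12 per year
Total annual escrow = $14,994.84 + $3,306.96 + $1,338.12 = $19,639.92
Monthly escrow = $19,639.92 / 12 = $1,636.66
Required reserve = 1 × $1,636.66 = $1,636.66
Excess over cushion: $2,110.10 − $1,636.66 = $473.44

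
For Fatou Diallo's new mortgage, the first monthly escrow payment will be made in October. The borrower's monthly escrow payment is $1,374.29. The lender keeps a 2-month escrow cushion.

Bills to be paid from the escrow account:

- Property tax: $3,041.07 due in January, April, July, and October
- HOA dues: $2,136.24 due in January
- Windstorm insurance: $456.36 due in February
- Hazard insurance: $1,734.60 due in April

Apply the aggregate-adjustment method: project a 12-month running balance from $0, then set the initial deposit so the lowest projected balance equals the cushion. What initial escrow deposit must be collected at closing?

Cushion = 2 × $1,374.29 = $2,748.58
Trial balance (start $0, +$1,374.29 each month, − disbursements):
  Oct: +$1,374.29 − $3,041.07 → -$1,666.78
  Nov: +$1,374.29 → -$292.49
  Dec: +$1,374.29 → $1,081.80
  Jan: +$1,374.29 − $5,177.31 → -$2,721.22
  Feb: +$1,374.29 − $456.36 → -$1,803.29
  Mar: +$1,374.29 → -$429.00
  Apr: +$1,374.29 − $4,775.67 → -$3,830.38
  May: +$1,374.29 → -$2,456.09
  Jun: +$1,374.29 → -$1,081.80
  Jul: +$1,374.29 − $3,041.07 → -$2,748.58
  Aug: +$1,374.29 → -$1,374.29
  Sep: +$1,374.29 → $0.00
Lowest trial balance = -$3,830.38 (Apr)
Initial deposit = cushion − low point = $2,748.58 − (-$3,830.38) = $6,578.96

$6,578.96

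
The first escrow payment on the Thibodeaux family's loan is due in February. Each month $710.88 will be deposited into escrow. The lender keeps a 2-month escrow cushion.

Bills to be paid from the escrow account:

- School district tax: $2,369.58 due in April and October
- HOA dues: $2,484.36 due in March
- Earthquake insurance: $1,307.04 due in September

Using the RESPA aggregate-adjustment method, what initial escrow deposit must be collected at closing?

$4,143.06

Cushion = 2 × $710.88 = $1,421.76
Trial balance (start $0, +$710.88 each month, − disbursements):
  Feb: +$710.88 → $710.88
  Mar: +$710.88 − $2,484.36 → -$1,062.60
  Apr: +$710.88 − $2,369.58 → -$2,721.30
  May: +$710.88 → -$2,010.42
  Jun: +$710.88 → -$1,299.54
  Jul: +$710.88 → -$588.66
  Aug: +$710.88 → $122.22
  Sep: +$710.88 − $1,307.04 → -$473.94
  Oct: +$710.88 − $2,369.58 → -$2,132.64
  Nov: +$710.88 → -$1,421.76
  Dec: +$710.88 → -$710.88
  Jan: +$710.88 → $0.00
Lowest trial balance = -$2,721.30 (Apr)
Initial deposit = cushion − low point = $1,421.76 − (-$2,721.30) = $4,143.06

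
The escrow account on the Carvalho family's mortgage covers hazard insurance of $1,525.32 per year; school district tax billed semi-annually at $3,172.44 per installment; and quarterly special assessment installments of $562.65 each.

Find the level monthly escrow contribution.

Hazard insurance = $1,525.32 per year
School district tax = $3,172.44 × 2 = $6,344.88 per year
Special assessment = $562.65 × 4 = $2,250.60 per year
Total per year = $10,120.80
Monthly = $10,120.80 ÷ 12 = $843.40

$843.40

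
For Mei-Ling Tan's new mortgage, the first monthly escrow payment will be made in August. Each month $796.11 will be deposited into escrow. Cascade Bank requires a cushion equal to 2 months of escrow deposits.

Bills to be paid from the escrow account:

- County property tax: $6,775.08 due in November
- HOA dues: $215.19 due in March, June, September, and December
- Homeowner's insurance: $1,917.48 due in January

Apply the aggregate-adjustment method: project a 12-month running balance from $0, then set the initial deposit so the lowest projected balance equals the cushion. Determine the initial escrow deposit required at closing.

Cushion = 2 × $796.11 = $1,592.22
Trial balance (start $0, +$796.11 each month, − disbursements):
  Aug: +$796.11 → $796.11
  Sep: +$796.11 − $215.19 → $1,377.03
  Oct: +$796.11 → $2,173.14
  Nov: +$796.11 − $6,775.08 → -$3,805.83
  Dec: +$796.11 − $215.19 → -$3,224.91
  Jan: +$796.11 − $1,917.48 → -$4,346.28
  Feb: +$796.11 → -$3,550.17
  Mar: +$796.11 − $215.19 → -$2,969.25
  Apr: +$796.11 → -$2,173.14
  May: +$796.11 → -$1,377.03
  Jun: +$796.11 − $215.19 → -$796.11
  Jul: +$796.11 → $0.00
Lowest trial balance = -$4,346.28 (Jan)
Initial deposit = cushion − low point = $1,592.22 − (-$4,346.28) = $5,938.50

$5,938.50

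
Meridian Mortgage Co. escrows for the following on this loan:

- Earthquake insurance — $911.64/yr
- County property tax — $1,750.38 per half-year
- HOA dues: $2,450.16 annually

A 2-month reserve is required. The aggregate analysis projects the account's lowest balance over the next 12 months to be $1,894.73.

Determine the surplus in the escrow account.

Earthquake insurance: $911.64 per year
County property tax: $1,750.38 × 2 = $3,500.76 per year
HOA dues: $2,450.16 per year
Annual escrow total = $6,862.56
Base monthly escrow = $6,862.56 ÷ 12 = $571.88
Required cushion = 2 × $571.88 = $1,143.76
Surplus = $1,894.73 − $1,143.76 = $750.97

$750.97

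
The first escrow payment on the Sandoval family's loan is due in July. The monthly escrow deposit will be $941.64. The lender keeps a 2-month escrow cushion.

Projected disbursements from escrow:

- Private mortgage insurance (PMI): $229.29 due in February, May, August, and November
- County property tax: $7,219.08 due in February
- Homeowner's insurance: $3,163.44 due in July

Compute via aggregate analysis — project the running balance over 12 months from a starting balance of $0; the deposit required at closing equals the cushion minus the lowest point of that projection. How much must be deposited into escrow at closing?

Cushion = 2 × $941.64 = $1,883.28
Trial balance (start $0, +$941.64 each month, − disbursements):
  Jul: +$941.64 − $3,163.44 → -$2,221.80
  Aug: +$941.64 − $229.29 → -$1,509.45
  Sep: +$941.64 → -$567.81
  Oct: +$941.64 → $373.83
  Nov: +$941.64 − $229.29 → $1,086.18
  Dec: +$941.64 → $2,027.82
  Jan: +$941.64 → $2,969.46
  Feb: +$941.64 − $7,448.37 → -$3,537.27
  Mar: +$941.64 → -$2,595.63
  Apr: +$941.64 → -$1,653.99
  May: +$941.64 − $229.29 → -$941.64
  Jun: +$941.64 → $0.00
Lowest trial balance = -$3,537.27 (Feb)
Initial deposit = cushion − low point = $1,883.28 − (-$3,537.27) = $5,420.55

$5,420.55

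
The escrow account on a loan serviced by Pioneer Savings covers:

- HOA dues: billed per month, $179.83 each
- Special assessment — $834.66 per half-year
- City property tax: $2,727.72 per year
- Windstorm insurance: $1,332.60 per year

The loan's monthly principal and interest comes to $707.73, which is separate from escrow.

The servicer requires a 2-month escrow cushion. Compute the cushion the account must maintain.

HOA dues = $179.83 × 12 = $2,157.96
Special assessment = $834.66 × 2 = $1,669.32
City property tax = $2,727.72
Windstorm insurance = $1,332.60
Yearly total = $7,887.60
Base monthly escrow = $7,887.60 / 12 = $657.30
Required cushion = 2 × $657.30 = $1,314.60

$1,314.60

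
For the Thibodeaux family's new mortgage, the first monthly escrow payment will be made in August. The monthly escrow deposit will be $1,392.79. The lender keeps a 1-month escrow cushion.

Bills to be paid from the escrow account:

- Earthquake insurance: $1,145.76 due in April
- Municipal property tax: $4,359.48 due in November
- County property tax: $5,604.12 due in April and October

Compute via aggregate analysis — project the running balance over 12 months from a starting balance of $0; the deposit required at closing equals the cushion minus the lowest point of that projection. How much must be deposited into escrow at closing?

$5,785.23

Cushion = 1 × $1,392.79 = $1,392.79
Trial balance (start $0, +$1,392.79 each month, − disbursements):
  Aug: +$1,392.79 → $1,392.79
  Sep: +$1,392.79 → $2,785.58
  Oct: +$1,392.79 − $5,604.12 → -$1,425.75
  Nov: +$1,392.79 − $4,359.48 → -$4,392.44
  Dec: +$1,392.79 → -$2,999.65
  Jan: +$1,392.79 → -$1,606.86
  Feb: +$1,392.79 → -$214.07
  Mar: +$1,392.79 → $1,178.72
  Apr: +$1,392.79 − $6,749.88 → -$4,178.37
  May: +$1,392.79 → -$2,785.58
  Jun: +$1,392.79 → -$1,392.79
  Jul: +$1,392.79 → $0.00
Lowest trial balance = -$4,392.44 (Nov)
Initial deposit = cushion − low point = $1,392.79 − (-$4,392.44) = $5,785.23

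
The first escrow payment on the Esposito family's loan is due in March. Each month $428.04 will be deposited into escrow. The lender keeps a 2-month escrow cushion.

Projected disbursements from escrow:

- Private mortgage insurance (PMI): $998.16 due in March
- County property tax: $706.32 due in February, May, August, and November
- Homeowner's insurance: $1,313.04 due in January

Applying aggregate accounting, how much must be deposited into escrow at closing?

Cushion = 2 × $428.04 = $856.08
Trial balance (start $0, +$428.04 each month, − disbursements):
  Mar: +$428.04 − $998.16 → -$570.12
  Apr: +$428.04 → -$142.08
  May: +$428.04 − $706.32 → -$420.36
  Jun: +$428.04 → $7.68
  Jul: +$428.04 → $435.72
  Aug: +$428.04 − $706.32 → $157.44
  Sep: +$428.04 → $585.48
  Oct: +$428.04 → $1,013.52
  Nov: +$428.04 − $706.32 → $735.24
  Dec: +$428.04 → $1,163.28
  Jan: +$428.04 − $1,313.04 → $278.28
  Feb: +$428.04 − $706.32 → $0.00
Lowest trial balance = -$570.12 (Mar)
Initial deposit = cushion − low point = $856.08 − (-$570.12) = $1,426.20

$1,426.20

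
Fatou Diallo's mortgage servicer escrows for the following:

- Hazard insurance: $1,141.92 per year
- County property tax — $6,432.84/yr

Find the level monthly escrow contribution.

Hazard insurance — $1,141.92
County property tax — $6,432.84
Annual escrow total = $7,574.76
Monthly = $7,574.76 ÷ 12 = $631.23

$631.23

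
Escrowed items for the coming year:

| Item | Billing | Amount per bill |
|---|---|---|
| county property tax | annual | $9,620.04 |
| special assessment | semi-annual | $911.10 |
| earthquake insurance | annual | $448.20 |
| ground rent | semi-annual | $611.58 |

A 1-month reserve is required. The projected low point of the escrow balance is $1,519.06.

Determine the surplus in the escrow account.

County property tax — $9,620.04
Special assessment — $911.10 × 2 = $1,822.20
Earthquake insurance — $448.20
Ground rent — $611.58 × 2 = $1,223.16
Combined annual = $9,620.04 + $1,822.20 + $448.20 + $1,223.16 = $13,113.60
Monthly = $13,113.60 ÷ 12 = $1,092.80
Cushion = 1 × $1,092.80 = $1,092.80
Surplus = $1,519.06 − $1,092.80 = $426.26

$426.26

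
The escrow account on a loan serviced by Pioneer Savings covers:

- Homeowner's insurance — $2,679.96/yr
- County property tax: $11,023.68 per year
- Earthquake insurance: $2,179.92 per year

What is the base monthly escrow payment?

Homeowner's insurance = $2,679.96
County property tax = $11,023.68
Earthquake insurance = $2,179.92
Annual escrow total = $2,679.96 + $11,023.68 + $2,179.92 = $15,883.56
Monthly escrow = $15,883.56 / 12 = $1,323.63

$1,323.63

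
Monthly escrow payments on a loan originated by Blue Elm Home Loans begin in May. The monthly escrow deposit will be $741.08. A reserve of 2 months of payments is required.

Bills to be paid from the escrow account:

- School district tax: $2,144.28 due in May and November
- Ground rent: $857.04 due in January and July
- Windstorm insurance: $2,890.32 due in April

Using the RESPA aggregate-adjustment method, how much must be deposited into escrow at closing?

$2,885.36

Cushion = 2 × $741.08 = $1,482.16
Trial balance (start $0, +$741.08 each month, − disbursements):
  May: +$741.08 − $2,144.28 → -$1,403.20
  Jun: +$741.08 → -$662.12
  Jul: +$741.08 − $857.04 → -$778.08
  Aug: +$741.08 → -$37.00
  Sep: +$741.08 → $704.08
  Oct: +$741.08 → $1,445.16
  Nov: +$741.08 − $2,144.28 → $41.96
  Dec: +$741.08 → $783.04
  Jan: +$741.08 − $857.04 → $667.08
  Feb: +$741.08 → $1,408.16
  Mar: +$741.08 → $2,149.24
  Apr: +$741.08 − $2,890.32 → $0.00
Lowest trial balance = -$1,403.20 (May)
Initial deposit = cushion − low point = $1,482.16 − (-$1,403.20) = $2,885.36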